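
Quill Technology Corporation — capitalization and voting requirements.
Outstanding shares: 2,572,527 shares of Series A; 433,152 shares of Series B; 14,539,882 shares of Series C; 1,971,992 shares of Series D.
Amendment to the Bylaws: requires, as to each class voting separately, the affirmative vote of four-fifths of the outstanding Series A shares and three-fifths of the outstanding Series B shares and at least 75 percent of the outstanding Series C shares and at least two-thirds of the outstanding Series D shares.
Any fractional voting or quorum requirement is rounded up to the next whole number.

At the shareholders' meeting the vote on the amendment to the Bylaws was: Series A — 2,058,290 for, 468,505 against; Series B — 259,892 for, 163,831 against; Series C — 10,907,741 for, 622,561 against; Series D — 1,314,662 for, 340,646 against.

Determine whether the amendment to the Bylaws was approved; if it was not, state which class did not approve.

Approved — every class gave the required vote.

Series A: 4/5 of 2572527 = 2058021.60, rounded up to 2058022; 2,058,022 required, 2,058,290 in favor — approved.
Series B: 3/5 of 433152 = 259891.20, rounded up to 259892; 259,892 required, 259,892 in favor — approved.
Series C: 3/4 of 14539882 = 10904911.50, rounded up to 10904912; 10,904,912 required, 10,907,741 in favor — approved.
Series D: 2/3 of 1971992 = 1314661.33, rounded up to 1314662; 1,314,662 required, 1,314,662 in favor — approved.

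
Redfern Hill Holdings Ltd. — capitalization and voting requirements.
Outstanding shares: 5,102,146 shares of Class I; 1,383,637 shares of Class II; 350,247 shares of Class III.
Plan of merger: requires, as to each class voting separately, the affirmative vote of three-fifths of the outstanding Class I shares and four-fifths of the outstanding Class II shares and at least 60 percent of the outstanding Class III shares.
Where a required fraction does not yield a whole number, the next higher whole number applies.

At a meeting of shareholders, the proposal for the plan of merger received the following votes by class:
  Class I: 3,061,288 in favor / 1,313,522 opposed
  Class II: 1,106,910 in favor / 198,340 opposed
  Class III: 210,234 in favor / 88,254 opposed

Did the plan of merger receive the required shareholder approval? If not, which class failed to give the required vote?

Class I: 3/5 of 5102146 = 3061287.60, rounded up to 3061288; 3,061,288 required, 3,061,288 in favor — approved.
Class II: 4/5 of 1383637 = 1106909.60, rounded up to 1106910; 1,106,910 required, 1,106,910 in favor — approved.
Class III: 3/5 of 350247 = 210148.20, rounded up to 210149; 210,149 required, 210,234 in favor — approved.

Approved — every class gave the required vote.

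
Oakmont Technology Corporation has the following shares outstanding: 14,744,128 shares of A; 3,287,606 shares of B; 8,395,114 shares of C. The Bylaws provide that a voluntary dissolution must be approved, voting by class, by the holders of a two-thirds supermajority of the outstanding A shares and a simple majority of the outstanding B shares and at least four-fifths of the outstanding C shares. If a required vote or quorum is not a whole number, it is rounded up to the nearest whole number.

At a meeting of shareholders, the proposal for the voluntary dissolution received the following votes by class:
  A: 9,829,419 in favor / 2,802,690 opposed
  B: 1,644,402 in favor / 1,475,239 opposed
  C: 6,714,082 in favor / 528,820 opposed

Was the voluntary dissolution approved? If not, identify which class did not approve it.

Not approved — the C shares did not give the required vote.

A: 2/3 of 14744128 = 9829418.67, rounded up to 9829419; 9,829,419 required, 9,829,419 in favor — approved.
B: a majority of 3287606 is 1643804; 1,643,804 required, 1,644,402 in favor — approved.
C: 4/5 of 8395114 = 6716091.20, rounded up to 6716092; 6,716,092 required, 6,714,082 in favor — not approved.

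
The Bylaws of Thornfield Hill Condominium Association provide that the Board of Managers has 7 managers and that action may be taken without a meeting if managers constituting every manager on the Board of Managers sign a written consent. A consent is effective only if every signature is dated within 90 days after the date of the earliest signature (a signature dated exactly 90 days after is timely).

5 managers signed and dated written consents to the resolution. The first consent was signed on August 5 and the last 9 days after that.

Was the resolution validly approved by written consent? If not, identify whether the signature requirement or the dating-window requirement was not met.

Signatures required: every one of 7 — unanimous means all 7, so 7 needed; 5 signed. Insufficient.
Dating window: the latest signature is 9 days after the earliest; the limit is 90 days. Within the window.

Not effective — insufficient signatures.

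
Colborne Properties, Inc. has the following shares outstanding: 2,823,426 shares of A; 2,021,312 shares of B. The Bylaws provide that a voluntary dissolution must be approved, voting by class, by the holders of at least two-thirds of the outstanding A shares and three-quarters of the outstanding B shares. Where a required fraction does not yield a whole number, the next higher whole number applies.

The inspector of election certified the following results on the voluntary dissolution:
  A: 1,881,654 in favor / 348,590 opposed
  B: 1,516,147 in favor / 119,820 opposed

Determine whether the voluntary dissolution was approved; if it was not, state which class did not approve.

Not approved — the A shares did not give the required vote.

A: 2/3 of 2823426 = 1882284; 1,882,284 required, 1,881,654 in favor — not approved.
B: 3/4 of 2021312 = 1515984; 1,515,984 required, 1,516,147 in favor — approved.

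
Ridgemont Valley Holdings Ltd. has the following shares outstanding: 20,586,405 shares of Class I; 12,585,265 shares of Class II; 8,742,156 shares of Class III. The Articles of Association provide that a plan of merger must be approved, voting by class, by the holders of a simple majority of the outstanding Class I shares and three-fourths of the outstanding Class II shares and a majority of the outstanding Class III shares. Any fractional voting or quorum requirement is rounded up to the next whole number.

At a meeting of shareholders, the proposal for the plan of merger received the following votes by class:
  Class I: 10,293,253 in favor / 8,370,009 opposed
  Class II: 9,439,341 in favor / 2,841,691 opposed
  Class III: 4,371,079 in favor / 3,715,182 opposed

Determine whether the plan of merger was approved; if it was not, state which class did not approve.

Approved — every class gave the required vote.

Class I: a majority of 20586405 is 10293203; 10,293,203 required, 10,293,253 in favor — approved.
Class II: 3/4 of 12585265 = 9438948.75, rounded up to 9438949; 9,438,949 required, 9,439,341 in favor — approved.
Class III: a majority of 8742156 is 4371079; 4,371,079 required, 4,371,079 in favor — approved.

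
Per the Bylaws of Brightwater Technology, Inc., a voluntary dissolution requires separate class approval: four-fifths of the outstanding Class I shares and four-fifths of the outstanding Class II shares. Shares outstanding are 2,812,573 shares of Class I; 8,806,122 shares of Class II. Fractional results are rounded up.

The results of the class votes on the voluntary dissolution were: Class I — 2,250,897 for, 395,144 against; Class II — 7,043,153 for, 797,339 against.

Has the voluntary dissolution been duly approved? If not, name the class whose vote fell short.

Not approved — the Class II shares did not give the required vote.

Class I: 4/5 of 2812573 = 2250058.40, rounded up to 2250059; 2,250,059 required, 2,250,897 in favor — approved.
Class II: 4/5 of 8806122 = 7044897.60, rounded up to 7044898; 7,044,898 required, 7,043,153 in favor — not approved.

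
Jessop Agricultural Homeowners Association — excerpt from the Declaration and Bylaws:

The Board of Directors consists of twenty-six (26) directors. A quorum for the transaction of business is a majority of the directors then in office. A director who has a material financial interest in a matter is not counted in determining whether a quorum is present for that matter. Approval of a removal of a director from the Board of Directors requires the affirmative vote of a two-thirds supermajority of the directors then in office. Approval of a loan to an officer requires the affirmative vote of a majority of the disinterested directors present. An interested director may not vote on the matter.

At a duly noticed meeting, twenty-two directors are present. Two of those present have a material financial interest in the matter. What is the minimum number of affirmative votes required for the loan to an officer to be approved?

11

The loan to an officer requires a majority of the disinterested directors present (22 − 2 = 20).
A majority of 20 is 11.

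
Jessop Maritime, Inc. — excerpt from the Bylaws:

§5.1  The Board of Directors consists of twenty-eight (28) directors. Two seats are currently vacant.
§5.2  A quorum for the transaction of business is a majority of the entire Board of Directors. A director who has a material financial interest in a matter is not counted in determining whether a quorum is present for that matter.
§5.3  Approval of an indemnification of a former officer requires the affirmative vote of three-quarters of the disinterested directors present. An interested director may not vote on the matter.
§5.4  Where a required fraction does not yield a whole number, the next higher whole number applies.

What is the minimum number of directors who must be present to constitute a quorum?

15

A majority of 28 is 15.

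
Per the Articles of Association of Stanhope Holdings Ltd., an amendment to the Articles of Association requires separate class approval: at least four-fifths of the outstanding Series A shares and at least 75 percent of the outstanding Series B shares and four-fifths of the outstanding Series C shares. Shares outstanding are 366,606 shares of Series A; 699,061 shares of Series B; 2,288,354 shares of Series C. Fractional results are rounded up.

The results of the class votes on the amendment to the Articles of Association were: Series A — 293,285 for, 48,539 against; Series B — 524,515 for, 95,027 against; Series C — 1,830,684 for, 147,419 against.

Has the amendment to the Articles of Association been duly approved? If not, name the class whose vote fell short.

Series A: 4/5 of 366606 = 293284.80, rounded up to 293285; 293,285 required, 293,285 in favor — approved.
Series B: 3/4 of 699061 = 524295.75, rounded up to 524296; 524,296 required, 524,515 in favor — approved.
Series C: 4/5 of 2288354 = 1830683.20, rounded up to 1830684; 1,830,684 required, 1,830,684 in favor — approved.

Approved — every class gave the required vote.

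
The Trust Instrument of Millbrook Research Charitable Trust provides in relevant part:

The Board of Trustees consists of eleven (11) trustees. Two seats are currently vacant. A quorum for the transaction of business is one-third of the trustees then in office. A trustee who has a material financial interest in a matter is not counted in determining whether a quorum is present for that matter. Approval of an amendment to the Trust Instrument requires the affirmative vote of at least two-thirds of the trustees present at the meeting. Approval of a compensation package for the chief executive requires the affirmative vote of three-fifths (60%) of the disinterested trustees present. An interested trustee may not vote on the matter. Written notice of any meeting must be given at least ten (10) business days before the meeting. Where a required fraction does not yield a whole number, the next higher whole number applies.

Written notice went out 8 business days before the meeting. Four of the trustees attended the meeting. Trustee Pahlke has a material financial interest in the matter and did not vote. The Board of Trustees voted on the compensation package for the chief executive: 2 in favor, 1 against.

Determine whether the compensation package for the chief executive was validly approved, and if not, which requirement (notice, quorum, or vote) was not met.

Invalid — notice requirement not satisfied.

Notice: 8 business days given; 10 required (8 < 10). Not satisfied.
Quorum: 4 present, but the 1 interested trustee does not count, leaving 3. Quorum is 3. Satisfied.
Vote: the compensation package for the chief executive requires three-fifths of the disinterested trustees present (4 − 1 = 3). 3/5 of 3 = 1.80, rounded up to 2, so 2 affirmative votes are needed; 2 voted in favor. Satisfied.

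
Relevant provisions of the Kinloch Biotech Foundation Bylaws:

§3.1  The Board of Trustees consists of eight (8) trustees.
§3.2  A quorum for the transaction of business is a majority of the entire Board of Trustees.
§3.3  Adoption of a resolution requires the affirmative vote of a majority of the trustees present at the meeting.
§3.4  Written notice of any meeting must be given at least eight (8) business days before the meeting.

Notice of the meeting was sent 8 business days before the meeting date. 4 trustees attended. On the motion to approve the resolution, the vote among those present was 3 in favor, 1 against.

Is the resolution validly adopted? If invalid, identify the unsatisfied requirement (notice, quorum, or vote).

Invalid — quorum requirement not satisfied.

Notice: 8 business days given; 8 required (8 ≥ 8). Satisfied.
Quorum: 4 present; quorum is 5. Not satisfied.
Vote: the resolution requires a majority of the trustees present (4). A majority of 4 is 3, so 3 affirmative votes are needed; 3 voted in favor. Satisfied. (Moot — without a quorum no business can be validly transacted.)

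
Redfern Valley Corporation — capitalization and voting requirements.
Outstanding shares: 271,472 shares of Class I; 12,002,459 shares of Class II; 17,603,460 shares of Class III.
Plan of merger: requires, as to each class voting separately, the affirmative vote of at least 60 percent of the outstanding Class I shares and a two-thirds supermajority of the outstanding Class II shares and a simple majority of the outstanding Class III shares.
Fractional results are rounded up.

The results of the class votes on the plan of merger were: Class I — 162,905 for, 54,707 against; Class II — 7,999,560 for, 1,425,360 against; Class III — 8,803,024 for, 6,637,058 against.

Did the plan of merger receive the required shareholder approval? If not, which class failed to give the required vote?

Not approved — the Class II shares did not give the required vote.

Class I: 3/5 of 271472 = 162883.20, rounded up to 162884; 162,884 required, 162,905 in favor — approved.
Class II: 2/3 of 12002459 = 8001639.33, rounded up to 8001640; 8,001,640 required, 7,999,560 in favor — not approved.
Class III: a majority of 17603460 is 8801731; 8,801,731 required, 8,803,024 in favor — approved.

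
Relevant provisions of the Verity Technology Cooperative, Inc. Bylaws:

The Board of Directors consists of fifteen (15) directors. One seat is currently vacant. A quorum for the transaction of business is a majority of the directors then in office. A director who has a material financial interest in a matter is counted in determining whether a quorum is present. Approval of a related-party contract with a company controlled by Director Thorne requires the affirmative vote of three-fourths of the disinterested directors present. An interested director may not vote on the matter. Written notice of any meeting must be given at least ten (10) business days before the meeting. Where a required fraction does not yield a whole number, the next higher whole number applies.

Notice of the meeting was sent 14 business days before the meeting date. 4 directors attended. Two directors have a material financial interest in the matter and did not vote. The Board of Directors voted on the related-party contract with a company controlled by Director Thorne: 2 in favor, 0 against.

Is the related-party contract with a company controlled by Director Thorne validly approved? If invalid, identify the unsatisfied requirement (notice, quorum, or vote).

Invalid — quorum requirement not satisfied.

Notice: 14 business days given; 10 required (14 ≥ 10). Satisfied.
Quorum: 4 present (interested directors count toward quorum); quorum is 8. Not satisfied.
Vote: the related-party contract with a company controlled by Director Thorne requires three-fourths of the disinterested directors present (4 − 2 = 2). 3/4 of 2 = 1.50, rounded up to 2, so 2 affirmative votes are needed; 2 voted in favor. Satisfied. (Moot — without a quorum no business can be validly transacted.)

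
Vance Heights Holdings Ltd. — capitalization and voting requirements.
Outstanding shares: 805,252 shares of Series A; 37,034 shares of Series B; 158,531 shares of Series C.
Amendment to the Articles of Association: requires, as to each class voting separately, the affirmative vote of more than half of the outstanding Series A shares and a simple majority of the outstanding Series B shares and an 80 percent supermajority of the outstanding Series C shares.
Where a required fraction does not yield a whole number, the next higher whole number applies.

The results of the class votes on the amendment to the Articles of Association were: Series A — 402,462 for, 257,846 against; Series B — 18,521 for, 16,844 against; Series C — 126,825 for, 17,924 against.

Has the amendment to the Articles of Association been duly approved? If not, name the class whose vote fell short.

Series A: a majority of 805252 is 402627; 402,627 required, 402,462 in favor — not approved.
Series B: a majority of 37034 is 18518; 18,518 required, 18,521 in favor — approved.
Series C: 4/5 of 158531 = 126824.80, rounded up to 126825; 126,825 required, 126,825 in favor — approved.

Not approved — the Series A shares did not give the required vote.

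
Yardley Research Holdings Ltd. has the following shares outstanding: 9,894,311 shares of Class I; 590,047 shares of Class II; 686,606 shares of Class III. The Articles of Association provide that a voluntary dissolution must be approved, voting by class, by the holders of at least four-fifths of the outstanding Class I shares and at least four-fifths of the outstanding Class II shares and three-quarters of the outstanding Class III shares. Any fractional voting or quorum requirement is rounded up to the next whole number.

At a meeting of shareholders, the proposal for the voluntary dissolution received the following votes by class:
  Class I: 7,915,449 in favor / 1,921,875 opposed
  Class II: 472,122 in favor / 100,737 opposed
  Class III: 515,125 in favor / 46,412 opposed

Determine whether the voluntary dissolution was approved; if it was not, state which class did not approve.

Class I: 4/5 of 9894311 = 7915448.80, rounded up to 7915449; 7,915,449 required, 7,915,449 in favor — approved.
Class II: 4/5 of 590047 = 472037.60, rounded up to 472038; 472,038 required, 472,122 in favor — approved.
Class III: 3/4 of 686606 = 514954.50, rounded up to 514955; 514,955 required, 515,125 in favor — approved.

Approved — every class gave the required vote.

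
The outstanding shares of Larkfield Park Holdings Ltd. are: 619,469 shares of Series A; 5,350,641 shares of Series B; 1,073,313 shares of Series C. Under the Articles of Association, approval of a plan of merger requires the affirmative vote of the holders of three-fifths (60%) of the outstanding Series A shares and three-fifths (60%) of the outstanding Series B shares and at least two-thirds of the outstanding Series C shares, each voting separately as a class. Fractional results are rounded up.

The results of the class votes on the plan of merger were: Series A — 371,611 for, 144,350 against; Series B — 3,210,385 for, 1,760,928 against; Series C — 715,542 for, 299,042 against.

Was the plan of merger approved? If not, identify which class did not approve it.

Series A: 3/5 of 619469 = 371681.40, rounded up to 371682; 371,682 required, 371,611 in favor — not approved.
Series B: 3/5 of 5350641 = 3210384.60, rounded up to 3210385; 3,210,385 required, 3,210,385 in favor — approved.
Series C: 2/3 of 1073313 = 715542; 715,542 required, 715,542 in favor — approved.

Not approved — the Series A shares did not give the required vote.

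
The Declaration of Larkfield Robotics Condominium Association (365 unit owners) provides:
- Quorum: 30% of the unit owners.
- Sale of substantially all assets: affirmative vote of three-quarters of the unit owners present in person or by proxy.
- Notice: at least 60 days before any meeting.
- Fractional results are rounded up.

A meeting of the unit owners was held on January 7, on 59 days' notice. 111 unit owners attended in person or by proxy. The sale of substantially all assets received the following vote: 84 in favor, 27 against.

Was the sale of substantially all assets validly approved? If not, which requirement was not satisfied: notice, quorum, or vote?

Notice: 59 days given; 60 required. Not satisfied.
Quorum: 30% of 365 = 109.50, rounded up to 110; 111 present. Satisfied.
Vote: requires three-fourths of those present (111); 3/4 of 111 = 83.25, rounded up to 84, so 84 needed; 84 in favor. Satisfied.

Invalid — notice requirement not satisfied.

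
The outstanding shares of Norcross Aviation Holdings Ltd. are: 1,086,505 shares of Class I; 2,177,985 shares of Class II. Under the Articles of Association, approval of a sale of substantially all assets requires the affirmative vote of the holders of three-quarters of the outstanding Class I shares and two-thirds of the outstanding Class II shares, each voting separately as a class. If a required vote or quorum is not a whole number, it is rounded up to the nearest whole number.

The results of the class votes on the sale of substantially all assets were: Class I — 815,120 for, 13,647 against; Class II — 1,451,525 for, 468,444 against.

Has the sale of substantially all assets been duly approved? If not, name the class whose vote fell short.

Not approved — the Class II shares did not give the required vote.

Class I: 3/4 of 1086505 = 814878.75, rounded up to 814879; 814,879 required, 815,120 in favor — approved.
Class II: 2/3 of 2177985 = 1451990; 1,451,990 required, 1,451,525 in favor — not approved.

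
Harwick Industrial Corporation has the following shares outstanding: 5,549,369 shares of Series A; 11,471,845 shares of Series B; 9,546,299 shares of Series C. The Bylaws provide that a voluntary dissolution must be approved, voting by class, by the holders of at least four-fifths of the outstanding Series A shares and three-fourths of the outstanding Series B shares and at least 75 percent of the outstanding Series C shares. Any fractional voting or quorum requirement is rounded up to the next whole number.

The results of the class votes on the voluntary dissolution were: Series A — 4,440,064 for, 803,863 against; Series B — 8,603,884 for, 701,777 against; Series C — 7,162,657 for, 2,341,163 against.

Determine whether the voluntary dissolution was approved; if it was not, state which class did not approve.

Series A: 4/5 of 5549369 = 4439495.20, rounded up to 4439496; 4,439,496 required, 4,440,064 in favor — approved.
Series B: 3/4 of 11471845 = 8603883.75, rounded up to 8603884; 8,603,884 required, 8,603,884 in favor — approved.
Series C: 3/4 of 9546299 = 7159724.25, rounded up to 7159725; 7,159,725 required, 7,162,657 in favor — approved.

Approved — every class gave the required vote.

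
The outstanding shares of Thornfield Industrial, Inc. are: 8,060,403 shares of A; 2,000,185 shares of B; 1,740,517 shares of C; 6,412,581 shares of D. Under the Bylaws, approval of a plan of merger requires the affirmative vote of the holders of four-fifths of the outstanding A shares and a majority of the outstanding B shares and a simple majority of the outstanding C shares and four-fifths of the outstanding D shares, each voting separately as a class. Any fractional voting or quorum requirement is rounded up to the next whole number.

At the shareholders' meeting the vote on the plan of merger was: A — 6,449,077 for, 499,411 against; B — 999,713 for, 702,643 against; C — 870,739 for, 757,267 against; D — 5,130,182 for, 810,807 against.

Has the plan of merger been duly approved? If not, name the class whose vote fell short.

A: 4/5 of 8060403 = 6448322.40, rounded up to 6448323; 6,448,323 required, 6,449,077 in favor — approved.
B: a majority of 2000185 is 1000093; 1,000,093 required, 999,713 in favor — not approved.
C: a majority of 1740517 is 870259; 870,259 required, 870,739 in favor — approved.
D: 4/5 of 6412581 = 5130064.80, rounded up to 5130065; 5,130,065 required, 5,130,182 in favor — approved.

Not approved — the B shares did not give the required vote.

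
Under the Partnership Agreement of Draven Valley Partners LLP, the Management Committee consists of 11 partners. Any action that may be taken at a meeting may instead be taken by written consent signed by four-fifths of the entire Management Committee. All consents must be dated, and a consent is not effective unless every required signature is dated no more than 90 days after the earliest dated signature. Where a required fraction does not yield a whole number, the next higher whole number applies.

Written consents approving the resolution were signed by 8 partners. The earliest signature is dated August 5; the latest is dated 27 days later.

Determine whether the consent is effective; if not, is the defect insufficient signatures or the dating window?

Signatures required: four-fifths of 11 — 4/5 of 11 = 8.80, rounded up to 9, so 9 needed; 8 signed. Insufficient.
Dating window: the latest signature is 27 days after the earliest; the limit is 90 days. Within the window.

Not effective — insufficient signatures.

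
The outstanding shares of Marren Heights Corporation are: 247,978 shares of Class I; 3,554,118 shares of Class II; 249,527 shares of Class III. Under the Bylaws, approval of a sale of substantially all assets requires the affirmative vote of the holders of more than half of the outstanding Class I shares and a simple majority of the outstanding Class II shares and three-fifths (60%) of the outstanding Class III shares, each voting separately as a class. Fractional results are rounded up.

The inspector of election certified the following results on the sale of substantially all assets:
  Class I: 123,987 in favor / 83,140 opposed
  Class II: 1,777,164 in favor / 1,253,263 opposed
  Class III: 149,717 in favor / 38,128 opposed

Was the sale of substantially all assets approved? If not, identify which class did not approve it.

Not approved — the Class I shares did not give the required vote.

Class I: a majority of 247978 is 123990; 123,990 required, 123,987 in favor — not approved.
Class II: a majority of 3554118 is 1777060; 1,777,060 required, 1,777,164 in favor — approved.
Class III: 3/5 of 249527 = 149716.20, rounded up to 149717; 149,717 required, 149,717 in favor — approved.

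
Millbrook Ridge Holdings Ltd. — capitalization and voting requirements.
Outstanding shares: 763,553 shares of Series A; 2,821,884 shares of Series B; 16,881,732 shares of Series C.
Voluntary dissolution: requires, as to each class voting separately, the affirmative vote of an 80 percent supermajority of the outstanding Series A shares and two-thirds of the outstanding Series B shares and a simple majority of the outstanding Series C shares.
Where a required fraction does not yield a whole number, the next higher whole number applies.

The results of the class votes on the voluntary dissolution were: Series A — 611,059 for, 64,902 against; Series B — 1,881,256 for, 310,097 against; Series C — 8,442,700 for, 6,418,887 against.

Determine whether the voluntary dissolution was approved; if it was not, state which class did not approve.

Series A: 4/5 of 763553 = 610842.40, rounded up to 610843; 610,843 required, 611,059 in favor — approved.
Series B: 2/3 of 2821884 = 1881256; 1,881,256 required, 1,881,256 in favor — approved.
Series C: a majority of 16881732 is 8440867; 8,440,867 required, 8,442,700 in favor — approved.

Approved — every class gave the required vote.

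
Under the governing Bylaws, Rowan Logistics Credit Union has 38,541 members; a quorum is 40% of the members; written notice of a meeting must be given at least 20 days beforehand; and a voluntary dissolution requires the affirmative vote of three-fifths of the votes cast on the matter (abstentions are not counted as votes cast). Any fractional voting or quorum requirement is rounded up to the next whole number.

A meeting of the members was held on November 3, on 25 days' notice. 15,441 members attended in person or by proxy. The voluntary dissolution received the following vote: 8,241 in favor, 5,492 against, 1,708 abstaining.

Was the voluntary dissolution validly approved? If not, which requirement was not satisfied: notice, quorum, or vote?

Notice: 25 days given; 20 required. Satisfied.
Quorum: 40% of 38,541 = 15,416.40, rounded up to 15,417; 15,441 present. Satisfied.
Vote: requires three-fifths of the votes cast (15,441 − 1,708 abstaining = 13,733); 3/5 of 13733 = 8239.80, rounded up to 8240, so 8,240 needed; 8,241 in favor. Satisfied.

Valid — all requirements satisfied.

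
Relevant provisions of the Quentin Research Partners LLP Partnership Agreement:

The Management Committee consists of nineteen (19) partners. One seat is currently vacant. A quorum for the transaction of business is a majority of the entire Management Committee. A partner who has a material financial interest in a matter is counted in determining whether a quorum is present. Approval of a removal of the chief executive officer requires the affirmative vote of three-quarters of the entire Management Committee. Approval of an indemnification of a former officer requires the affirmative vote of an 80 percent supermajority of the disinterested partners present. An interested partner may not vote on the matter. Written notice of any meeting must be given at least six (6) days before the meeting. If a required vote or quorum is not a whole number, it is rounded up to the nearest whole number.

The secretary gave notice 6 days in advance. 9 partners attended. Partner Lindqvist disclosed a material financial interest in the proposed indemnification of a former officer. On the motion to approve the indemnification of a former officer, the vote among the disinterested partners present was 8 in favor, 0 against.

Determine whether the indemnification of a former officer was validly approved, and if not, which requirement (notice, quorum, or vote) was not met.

Invalid — quorum requirement not satisfied.

Notice: 6 days given; 6 required (6 ≥ 6). Satisfied.
Quorum: 9 present (interested partners count toward quorum); quorum is 10. Not satisfied.
Vote: the indemnification of a former officer requires four-fifths of the disinterested partners present (9 − 1 = 8). 4/5 of 8 = 6.40, rounded up to 7, so 7 affirmative votes are needed; 8 voted in favor. Satisfied. (Moot — without a quorum no business can be validly transacted.)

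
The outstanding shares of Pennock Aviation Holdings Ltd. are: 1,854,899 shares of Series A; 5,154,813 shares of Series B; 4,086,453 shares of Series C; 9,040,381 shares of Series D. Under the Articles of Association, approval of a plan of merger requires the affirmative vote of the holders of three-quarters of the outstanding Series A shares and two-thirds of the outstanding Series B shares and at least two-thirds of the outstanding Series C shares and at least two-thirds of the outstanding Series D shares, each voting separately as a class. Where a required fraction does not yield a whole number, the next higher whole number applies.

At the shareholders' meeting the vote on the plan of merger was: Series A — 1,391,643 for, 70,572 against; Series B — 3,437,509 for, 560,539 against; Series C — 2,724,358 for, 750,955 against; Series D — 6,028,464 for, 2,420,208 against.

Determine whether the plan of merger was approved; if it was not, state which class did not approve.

Approved — every class gave the required vote.

Series A: 3/4 of 1854899 = 1391174.25, rounded up to 1391175; 1,391,175 required, 1,391,643 in favor — approved.
Series B: 2/3 of 5154813 = 3436542; 3,436,542 required, 3,437,509 in favor — approved.
Series C: 2/3 of 4086453 = 2724302; 2,724,302 required, 2,724,358 in favor — approved.
Series D: 2/3 of 9040381 = 6026920.67, rounded up to 6026921; 6,026,921 required, 6,028,464 in favor — approved.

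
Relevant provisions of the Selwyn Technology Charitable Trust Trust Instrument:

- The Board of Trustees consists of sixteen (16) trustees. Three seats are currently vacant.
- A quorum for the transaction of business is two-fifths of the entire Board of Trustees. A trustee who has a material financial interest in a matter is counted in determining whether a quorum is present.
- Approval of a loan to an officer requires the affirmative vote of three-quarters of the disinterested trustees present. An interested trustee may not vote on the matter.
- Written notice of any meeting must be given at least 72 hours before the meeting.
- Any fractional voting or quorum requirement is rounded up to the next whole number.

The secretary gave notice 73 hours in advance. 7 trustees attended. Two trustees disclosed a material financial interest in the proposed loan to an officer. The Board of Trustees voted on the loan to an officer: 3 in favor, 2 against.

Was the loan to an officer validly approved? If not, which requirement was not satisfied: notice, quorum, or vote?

Invalid — vote requirement not satisfied.

Notice: 73 hours given; 72 required (73 ≥ 72). Satisfied.
Quorum: 7 present (interested trustees count toward quorum); quorum is 7. Satisfied.
Vote: the loan to an officer requires three-fourths of the disinterested trustees present (7 − 2 = 5). 3/4 of 5 = 3.75, rounded up to 4, so 4 affirmative votes are needed; 3 voted in favor. Not satisfied.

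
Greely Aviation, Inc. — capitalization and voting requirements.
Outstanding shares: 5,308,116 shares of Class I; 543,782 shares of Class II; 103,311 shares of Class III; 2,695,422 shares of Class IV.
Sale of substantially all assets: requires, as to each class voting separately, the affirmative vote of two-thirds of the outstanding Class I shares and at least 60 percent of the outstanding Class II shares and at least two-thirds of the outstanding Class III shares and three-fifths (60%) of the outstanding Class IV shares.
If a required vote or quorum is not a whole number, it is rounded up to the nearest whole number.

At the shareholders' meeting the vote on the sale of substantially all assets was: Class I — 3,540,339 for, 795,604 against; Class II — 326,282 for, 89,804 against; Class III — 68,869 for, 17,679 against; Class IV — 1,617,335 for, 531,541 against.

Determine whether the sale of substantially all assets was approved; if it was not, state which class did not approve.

Not approved — the Class III shares did not give the required vote.

Class I: 2/3 of 5308116 = 3538744; 3,538,744 required, 3,540,339 in favor — approved.
Class II: 3/5 of 543782 = 326269.20, rounded up to 326270; 326,270 required, 326,282 in favor — approved.
Class III: 2/3 of 103311 = 68874; 68,874 required, 68,869 in favor — not approved.
Class IV: 3/5 of 2695422 = 1617253.20, rounded up to 1617254; 1,617,254 required, 1,617,335 in favor — approved.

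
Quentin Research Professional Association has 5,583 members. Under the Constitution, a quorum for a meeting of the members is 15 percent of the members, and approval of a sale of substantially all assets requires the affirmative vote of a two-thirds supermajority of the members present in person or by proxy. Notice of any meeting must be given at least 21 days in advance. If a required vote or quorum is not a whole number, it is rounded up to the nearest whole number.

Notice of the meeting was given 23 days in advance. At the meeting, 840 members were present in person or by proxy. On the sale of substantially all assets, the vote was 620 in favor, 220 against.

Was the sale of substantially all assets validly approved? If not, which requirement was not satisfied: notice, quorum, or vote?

Notice: 23 days given; 21 required. Satisfied.
Quorum: 15% of 5,583 = 837.45, rounded up to 838; 840 present. Satisfied.
Vote: requires two-thirds of those present (840); 2/3 of 840 = 560, so 560 needed; 620 in favor. Satisfied.

Valid — all requirements satisfied.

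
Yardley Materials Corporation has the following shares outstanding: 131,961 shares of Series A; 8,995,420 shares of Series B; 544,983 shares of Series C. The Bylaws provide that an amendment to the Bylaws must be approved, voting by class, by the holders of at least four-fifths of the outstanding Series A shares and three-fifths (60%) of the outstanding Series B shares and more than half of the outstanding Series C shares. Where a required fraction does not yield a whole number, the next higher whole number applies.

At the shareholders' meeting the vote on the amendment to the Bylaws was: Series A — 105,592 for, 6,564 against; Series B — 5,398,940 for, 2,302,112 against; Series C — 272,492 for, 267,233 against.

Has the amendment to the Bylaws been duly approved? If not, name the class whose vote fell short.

Series A: 4/5 of 131961 = 105568.80, rounded up to 105569; 105,569 required, 105,592 in favor — approved.
Series B: 3/5 of 8995420 = 5397252; 5,397,252 required, 5,398,940 in favor — approved.
Series C: a majority of 544983 is 272492; 272,492 required, 272,492 in favor — approved.

Approved — every class gave the required vote.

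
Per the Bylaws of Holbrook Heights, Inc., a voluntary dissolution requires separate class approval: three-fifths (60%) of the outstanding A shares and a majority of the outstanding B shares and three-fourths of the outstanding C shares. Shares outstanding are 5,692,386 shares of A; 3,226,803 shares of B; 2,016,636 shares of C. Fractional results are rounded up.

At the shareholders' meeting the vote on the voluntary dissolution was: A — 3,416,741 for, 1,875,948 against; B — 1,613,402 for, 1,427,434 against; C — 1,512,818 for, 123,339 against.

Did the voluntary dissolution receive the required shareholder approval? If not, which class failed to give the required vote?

Approved — every class gave the required vote.

A: 3/5 of 5692386 = 3415431.60, rounded up to 3415432; 3,415,432 required, 3,416,741 in favor — approved.
B: a majority of 3226803 is 1613402; 1,613,402 required, 1,613,402 in favor — approved.
C: 3/4 of 2016636 = 1512477; 1,512,477 required, 1,512,818 in favor — approved.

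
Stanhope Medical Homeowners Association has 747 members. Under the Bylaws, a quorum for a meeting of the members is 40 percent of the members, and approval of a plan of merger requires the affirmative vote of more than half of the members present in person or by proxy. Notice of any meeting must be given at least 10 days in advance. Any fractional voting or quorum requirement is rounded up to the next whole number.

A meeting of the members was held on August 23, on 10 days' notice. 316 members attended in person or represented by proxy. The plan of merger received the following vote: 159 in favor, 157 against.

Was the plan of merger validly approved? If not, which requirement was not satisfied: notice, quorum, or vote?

Valid — all requirements satisfied.

Notice: 10 days given; 10 required. Satisfied.
Quorum: 40% of 747 = 298.80, rounded up to 299; 316 present. Satisfied.
Vote: requires a majority of those present (316); a majority of 316 is 159, so 159 needed; 159 in favor. Satisfied.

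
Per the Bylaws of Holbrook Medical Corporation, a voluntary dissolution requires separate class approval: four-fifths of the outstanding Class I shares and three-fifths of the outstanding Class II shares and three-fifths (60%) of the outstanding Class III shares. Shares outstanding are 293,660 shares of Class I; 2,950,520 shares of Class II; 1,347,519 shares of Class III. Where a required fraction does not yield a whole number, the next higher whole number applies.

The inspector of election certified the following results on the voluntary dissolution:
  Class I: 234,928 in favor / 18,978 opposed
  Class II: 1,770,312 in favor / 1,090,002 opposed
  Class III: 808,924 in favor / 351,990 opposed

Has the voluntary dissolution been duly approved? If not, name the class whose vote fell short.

Class I: 4/5 of 293660 = 234928; 234,928 required, 234,928 in favor — approved.
Class II: 3/5 of 2950520 = 1770312; 1,770,312 required, 1,770,312 in favor — approved.
Class III: 3/5 of 1347519 = 808511.40, rounded up to 808512; 808,512 required, 808,924 in favor — approved.

Approved — every class gave the required vote.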